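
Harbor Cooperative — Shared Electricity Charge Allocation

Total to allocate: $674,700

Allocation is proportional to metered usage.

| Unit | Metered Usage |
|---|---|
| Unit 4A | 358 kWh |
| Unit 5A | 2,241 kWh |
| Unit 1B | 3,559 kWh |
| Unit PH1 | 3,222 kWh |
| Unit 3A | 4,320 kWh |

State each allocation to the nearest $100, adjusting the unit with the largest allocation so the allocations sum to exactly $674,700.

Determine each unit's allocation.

Unit 4A: $17,600; Unit 5A: $110,400; Unit 1B: $175,300; Unit PH1: $158,700; Unit 3A: $212,700

Metered usage total: 13,700.
Pro-rata amounts: Unit 4A 358/13,700 × $674,700 = 17,630.85; Unit 5A 2,241/13,700 × $674,700 = 110,365.16; Unit 1B 3,559/13,700 × $674,700 = 175,274.26; Unit PH1 3,222/13,700 × $674,700 = 158,677.62; Unit 3A 4,320/13,700 × $674,700 = 212,752.12.
Rounded to nearest $100: Unit 4A $17,600; Unit 5A $110,400; Unit 1B $175,300; Unit PH1 $158,700; Unit 3A $212,800. Sum = $674,800.
Difference $674,700 − $674,800 = −$100 applied to largest allocation (Unit 3A): Unit 3A becomes $212,700.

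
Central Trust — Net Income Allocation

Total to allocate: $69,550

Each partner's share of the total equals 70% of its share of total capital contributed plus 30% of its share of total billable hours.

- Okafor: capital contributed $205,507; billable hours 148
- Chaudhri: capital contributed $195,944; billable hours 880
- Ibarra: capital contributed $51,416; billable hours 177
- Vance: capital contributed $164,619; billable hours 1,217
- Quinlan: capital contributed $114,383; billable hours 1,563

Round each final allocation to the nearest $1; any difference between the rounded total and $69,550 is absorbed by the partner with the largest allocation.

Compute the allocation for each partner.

Totals — capital contributed 731,869, billable hours 3,985.
Combined weights (70% capital contributed + 30% billable hours): Okafor 0.2077; Chaudhri 0.2537; Ibarra 0.0625; Vance 0.2491; Quinlan 0.2271.
Raw shares: Okafor 14,445.54; Chaudhri 17,642.06; Ibarra 4,347.02; Vance 17,322.77; Quinlan 15,792.61.
After rounding ($1): Okafor $14,446; Chaudhri $17,642; Ibarra $4,347; Vance $17,323; Quinlan $15,793. Sum = $69,551.
Difference $69,550 − $69,551 = −$1 applied to largest allocation (Chaudhri): Chaudhri becomes $17,641.

Okafor: $14,446 · Chaudhri: $17,641 · Ibarra: $4,347 · Vance: $17,323 · Quinlan: $15,793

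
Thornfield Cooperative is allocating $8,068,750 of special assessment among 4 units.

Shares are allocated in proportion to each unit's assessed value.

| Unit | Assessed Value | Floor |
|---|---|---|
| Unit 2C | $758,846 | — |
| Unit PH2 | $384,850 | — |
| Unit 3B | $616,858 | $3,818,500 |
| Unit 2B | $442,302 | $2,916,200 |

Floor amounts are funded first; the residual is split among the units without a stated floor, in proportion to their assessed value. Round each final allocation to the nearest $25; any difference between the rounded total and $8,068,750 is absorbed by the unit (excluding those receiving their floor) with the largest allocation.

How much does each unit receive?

Fund the minimums — Unit 3B $3,818,500; Unit 2B $2,916,200. Balance $1,334,050.
Balance split over remaining assessed value 1,143,696: Unit 2C 885,146.50 → $885,150; Unit PH2 448,903.50 → $448,900.

Unit 2C: $885,150 | Unit PH2: $448,900 | Unit 3B: $3,818,500 | Unit 2B: $2,916,200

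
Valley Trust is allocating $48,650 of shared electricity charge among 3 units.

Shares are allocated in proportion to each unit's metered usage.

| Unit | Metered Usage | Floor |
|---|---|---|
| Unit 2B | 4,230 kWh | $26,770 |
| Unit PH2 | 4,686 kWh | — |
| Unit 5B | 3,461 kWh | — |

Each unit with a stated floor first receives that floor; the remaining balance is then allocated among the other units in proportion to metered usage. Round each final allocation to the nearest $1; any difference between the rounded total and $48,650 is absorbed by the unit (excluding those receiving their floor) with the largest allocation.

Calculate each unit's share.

Guaranteed amounts: Unit 2B $26,770. Remaining pool $21,880.
Remaining pool split over remaining metered usage 8,147: Unit PH2 12,584.96 → $12,585; Unit 5B 9,295.04 → $9,295.

Unit 2B: $26,770; Unit PH2: $12,585; Unit 5B: $9,295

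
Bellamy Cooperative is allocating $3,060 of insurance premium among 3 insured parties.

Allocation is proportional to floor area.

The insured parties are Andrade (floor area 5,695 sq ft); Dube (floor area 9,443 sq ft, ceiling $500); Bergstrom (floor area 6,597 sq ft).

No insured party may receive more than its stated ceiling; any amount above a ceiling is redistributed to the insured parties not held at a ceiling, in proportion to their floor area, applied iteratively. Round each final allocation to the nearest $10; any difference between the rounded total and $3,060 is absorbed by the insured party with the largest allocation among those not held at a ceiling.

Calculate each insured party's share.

Andrade: $1,190 | Dube: $500 | Bergstrom: $1,370

Combined floor area = 21,735.
Proportional shares (ignoring caps): Andrade 801.78; Dube 1,329.45; Bergstrom 928.77.
Capped: Dube ($500); residual $2,560 reallocated over remaining floor area 12,292.
Redistributed shares: Andrade 1,186.07 → $1,190; Bergstrom 1,373.93 → $1,370.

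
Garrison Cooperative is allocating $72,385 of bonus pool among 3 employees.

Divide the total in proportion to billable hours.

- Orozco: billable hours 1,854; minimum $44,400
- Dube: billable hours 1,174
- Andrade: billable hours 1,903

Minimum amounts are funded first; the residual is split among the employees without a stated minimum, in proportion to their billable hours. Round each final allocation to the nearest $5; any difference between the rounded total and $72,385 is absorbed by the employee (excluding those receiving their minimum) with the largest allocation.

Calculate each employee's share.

Minimums first: Orozco $44,400. Residual $27,985.
Residual split over remaining billable hours 3,077: Dube 10,677.41 → $10,675; Andrade 17,307.59 → $17,310.

Orozco: $44,400 | Dube: $10,675 | Andrade: $17,310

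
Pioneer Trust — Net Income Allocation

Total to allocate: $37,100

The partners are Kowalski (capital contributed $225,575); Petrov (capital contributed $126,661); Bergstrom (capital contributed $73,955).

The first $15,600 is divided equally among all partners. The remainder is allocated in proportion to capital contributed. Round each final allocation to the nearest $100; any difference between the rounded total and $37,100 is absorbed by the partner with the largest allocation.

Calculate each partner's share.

First tranche $15,600 split equally: $5,200 each.
Remainder $21,500 by capital contributed (total 426,191): Kowalski 11,379.55 → $11,400; Petrov 6,389.65 → $6,400; Bergstrom 3,730.80 → $3,700.
Totals: Kowalski $5,200 + $11,400 = $16,600; Petrov $5,200 + $6,400 = $11,600; Bergstrom $5,200 + $3,700 = $8,900.

Kowalski: $16,600 | Petrov: $11,600 | Bergstrom: $8,900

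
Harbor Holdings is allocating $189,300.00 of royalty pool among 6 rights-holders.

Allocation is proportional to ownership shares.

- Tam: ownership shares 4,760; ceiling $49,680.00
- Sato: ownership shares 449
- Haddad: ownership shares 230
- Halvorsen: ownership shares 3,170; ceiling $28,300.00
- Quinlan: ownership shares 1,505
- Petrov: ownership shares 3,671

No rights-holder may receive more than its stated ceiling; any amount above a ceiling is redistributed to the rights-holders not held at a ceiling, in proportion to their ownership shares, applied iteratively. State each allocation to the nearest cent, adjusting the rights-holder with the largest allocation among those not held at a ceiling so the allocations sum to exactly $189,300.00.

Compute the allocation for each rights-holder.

Total ownership shares = 13,785.
Unconstrained shares: Tam 65,365.8324; Sato 6,165.8107; Haddad 3,158.4331; Halvorsen 43,531.4472; Quinlan 20,667.1382; Petrov 50,411.3384.
Cap binds for Tam ($49,680.00), Halvorsen ($28,300.00); remaining pool $111,320.00 reallocated over remaining ownership shares 5,855.
Remaining shares: Sato 8,536.7515 → $8,536.75; Haddad 4,372.9462 → $4,372.95; Quinlan 28,614.2784 → $28,614.28; Petrov 69,796.0239 → $69,796.02.

Tam: $49,680.00 | Sato: $8,536.75 | Haddad: $4,372.95 | Halvorsen: $28,300.00 | Quinlan: $28,614.28 | Petrov: $69,796.02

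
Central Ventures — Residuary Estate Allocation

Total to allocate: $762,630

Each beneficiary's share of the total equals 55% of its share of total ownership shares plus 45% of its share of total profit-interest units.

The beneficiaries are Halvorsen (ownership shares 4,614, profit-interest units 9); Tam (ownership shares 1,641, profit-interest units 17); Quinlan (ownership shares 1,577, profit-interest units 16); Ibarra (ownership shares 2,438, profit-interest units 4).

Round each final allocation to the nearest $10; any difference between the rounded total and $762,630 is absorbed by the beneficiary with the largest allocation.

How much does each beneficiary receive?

Halvorsen: $255,590 | Tam: $193,850 | Quinlan: $183,780 | Ibarra: $129,410

Totals — ownership shares 10,270, profit-interest units 46.
Blended shares (55% ownership shares + 45% profit-interest units): Halvorsen 0.3351; Tam 0.2542; Quinlan 0.2410; Ibarra 0.1697.
Proportional shares: Halvorsen 255,589.21; Tam 193,850.27; Quinlan 183,775.88; Ibarra 129,414.64.
Rounded to nearest $10: Halvorsen $255,590; Tam $193,850; Quinlan $183,780; Ibarra $129,410. Sum = $762,630.
No rounding difference to absorb.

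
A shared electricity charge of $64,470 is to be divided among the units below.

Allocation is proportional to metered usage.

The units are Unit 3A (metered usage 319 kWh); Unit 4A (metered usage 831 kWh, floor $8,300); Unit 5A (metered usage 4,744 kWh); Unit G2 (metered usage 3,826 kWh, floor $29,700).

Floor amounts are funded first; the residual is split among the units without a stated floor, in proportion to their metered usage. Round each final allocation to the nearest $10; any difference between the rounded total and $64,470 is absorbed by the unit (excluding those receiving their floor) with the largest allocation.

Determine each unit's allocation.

Unit 3A: $1,670; Unit 4A: $8,300; Unit 5A: $24,800; Unit G2: $29,700

Fund the minimums — Unit 4A $8,300; Unit G2 $29,700. Residual $26,470.
Residual split over remaining metered usage 5,063: Unit 3A 1,667.77 → $1,670; Unit 5A 24,802.23 → $24,800.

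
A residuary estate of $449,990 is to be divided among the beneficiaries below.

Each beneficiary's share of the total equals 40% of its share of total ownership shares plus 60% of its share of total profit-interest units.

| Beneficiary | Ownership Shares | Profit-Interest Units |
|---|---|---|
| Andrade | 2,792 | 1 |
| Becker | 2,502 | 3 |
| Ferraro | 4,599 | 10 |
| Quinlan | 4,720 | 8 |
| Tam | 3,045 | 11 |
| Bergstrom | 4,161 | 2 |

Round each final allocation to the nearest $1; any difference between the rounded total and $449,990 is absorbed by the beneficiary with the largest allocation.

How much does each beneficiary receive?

Andrade: $30,747; Becker: $43,783; Ferraro: $115,080; Quinlan: $100,651; Tam: $109,975; Bergstrom: $49,754

Ownership shares total 21,819; profit-interest units total 35.
Blended shares (40% ownership shares + 60% profit-interest units): Andrade 0.0683; Becker 0.0973; Ferraro 0.2557; Quinlan 0.2237; Tam 0.2444; Bergstrom 0.1106.
Pro-rata amounts: Andrade 30,746.74; Becker 43,782.61; Ferraro 115,080.63; Quinlan 100,650.59; Tam 109,975.01; Bergstrom 49,754.43.
After rounding ($1): Andrade $30,747; Becker $43,783; Ferraro $115,081; Quinlan $100,651; Tam $109,975; Bergstrom $49,754. Sum = $449,991.
Difference $449,990 − $449,991 = −$1 applied to largest allocation (Ferraro): Ferraro becomes $115,080.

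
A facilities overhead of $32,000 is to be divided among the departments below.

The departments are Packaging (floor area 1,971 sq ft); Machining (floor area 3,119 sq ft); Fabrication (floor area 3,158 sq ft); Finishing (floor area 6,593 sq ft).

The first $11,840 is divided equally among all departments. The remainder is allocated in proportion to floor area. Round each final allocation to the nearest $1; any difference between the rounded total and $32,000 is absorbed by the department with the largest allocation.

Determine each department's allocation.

Equal tier: $11,840 ÷ 4 = $2,960 apiece.
Remainder $20,160 by floor area (total 14,841): Packaging 2,677.40 → $2,677; Machining 4,236.85 → $4,237; Fabrication 4,289.82 → $4,290; Finishing 8,955.92 → $8,956.
Totals: Packaging $2,960 + $2,677 = $5,637; Machining $2,960 + $4,237 = $7,197; Fabrication $2,960 + $4,290 = $7,250; Finishing $2,960 + $8,956 = $11,916.

Packaging: $5,637; Machining: $7,197; Fabrication: $7,250; Finishing: $11,916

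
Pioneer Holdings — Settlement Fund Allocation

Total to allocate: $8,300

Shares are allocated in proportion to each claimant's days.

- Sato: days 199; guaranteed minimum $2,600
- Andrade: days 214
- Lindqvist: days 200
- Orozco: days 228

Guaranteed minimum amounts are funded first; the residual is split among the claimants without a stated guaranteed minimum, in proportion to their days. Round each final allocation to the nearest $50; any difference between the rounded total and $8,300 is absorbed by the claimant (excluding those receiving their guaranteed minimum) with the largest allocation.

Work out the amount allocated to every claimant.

Guaranteed amounts: Sato $2,600. Residual $5,700.
Residual split over remaining days 642: Andrade 1,900.00 → $1,900; Lindqvist 1,775.70 → $1,800; Orozco 2,024.30 → $2,000.

Sato: $2,600 · Andrade: $1,900 · Lindqvist: $1,800 · Orozco: $2,000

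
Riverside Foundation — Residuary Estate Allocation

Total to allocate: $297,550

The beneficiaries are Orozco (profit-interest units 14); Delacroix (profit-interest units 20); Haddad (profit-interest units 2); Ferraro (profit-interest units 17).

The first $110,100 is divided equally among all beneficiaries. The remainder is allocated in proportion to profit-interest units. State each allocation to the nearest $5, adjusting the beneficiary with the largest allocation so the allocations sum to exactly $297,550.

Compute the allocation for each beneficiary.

First tranche $110,100 split equally: $27,525 each.
Remainder $187,450 by profit-interest units (total 53): Orozco 49,515.09 → $49,515; Delacroix 70,735.85 → $70,735; Haddad 7,073.58 → $7,075; Ferraro 60,125.47 → $60,125.
Totals: Orozco $27,525 + $49,515 = $77,040; Delacroix $27,525 + $70,735 = $98,260; Haddad $27,525 + $7,075 = $34,600; Ferraro $27,525 + $60,125 = $87,650.

Orozco: $77,040 · Delacroix: $98,260 · Haddad: $34,600 · Ferraro: $87,650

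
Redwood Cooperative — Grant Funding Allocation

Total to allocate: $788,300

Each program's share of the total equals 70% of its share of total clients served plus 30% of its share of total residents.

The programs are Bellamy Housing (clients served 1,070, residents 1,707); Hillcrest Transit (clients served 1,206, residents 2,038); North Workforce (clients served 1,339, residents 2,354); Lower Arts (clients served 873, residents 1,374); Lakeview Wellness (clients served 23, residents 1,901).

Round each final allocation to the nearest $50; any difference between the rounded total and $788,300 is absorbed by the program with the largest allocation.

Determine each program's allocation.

Totals — clients served 4,511, residents 9,374.
Composite weights (70% clients served + 30% residents): Bellamy Housing 0.2207; Hillcrest Transit 0.2524; North Workforce 0.2831; Lower Arts 0.1794; Lakeview Wellness 0.0644.
Unrounded shares: Bellamy Housing 173,952.90; Hillcrest Transit 198,939.72; North Workforce 223,181.14; Lower Arts 141,453.77; Lakeview Wellness 50,772.47.
After rounding ($50): Bellamy Housing $173,950; Hillcrest Transit $198,950; North Workforce $223,200; Lower Arts $141,450; Lakeview Wellness $50,750. Sum = $788,300.
Sum already equals the total — no adjustment.

Bellamy Housing: $173,950; Hillcrest Transit: $198,950; North Workforce: $223,200; Lower Arts: $141,450; Lakeview Wellness: $50,750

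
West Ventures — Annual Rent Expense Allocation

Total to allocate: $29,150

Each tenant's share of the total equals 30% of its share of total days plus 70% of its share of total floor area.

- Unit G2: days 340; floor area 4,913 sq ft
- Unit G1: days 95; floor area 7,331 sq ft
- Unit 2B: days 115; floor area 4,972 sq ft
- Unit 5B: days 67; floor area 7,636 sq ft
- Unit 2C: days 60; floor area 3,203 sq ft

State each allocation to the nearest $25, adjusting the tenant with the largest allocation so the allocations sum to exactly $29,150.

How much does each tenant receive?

Unit G2: $7,975 · Unit G1: $6,550 · Unit 2B: $5,100 · Unit 5B: $6,425 · Unit 2C: $3,100

Totals — days 677, floor area 28,055.
Combined weights (30% days + 70% floor area): Unit G2 0.2732; Unit G1 0.2250; Unit 2B 0.1750; Unit 5B 0.2202; Unit 2C 0.1065.
Unrounded shares: Unit G2 7,965.21; Unit G1 6,559.13; Unit 2B 5,101.73; Unit 5B 6,419.28; Unit 2C 3,104.65.
At nearest $25: Unit G2 $7,975; Unit G1 $6,550; Unit 2B $5,100; Unit 5B $6,425; Unit 2C $3,100. Sum = $29,150.
Sum already equals the total — no adjustment.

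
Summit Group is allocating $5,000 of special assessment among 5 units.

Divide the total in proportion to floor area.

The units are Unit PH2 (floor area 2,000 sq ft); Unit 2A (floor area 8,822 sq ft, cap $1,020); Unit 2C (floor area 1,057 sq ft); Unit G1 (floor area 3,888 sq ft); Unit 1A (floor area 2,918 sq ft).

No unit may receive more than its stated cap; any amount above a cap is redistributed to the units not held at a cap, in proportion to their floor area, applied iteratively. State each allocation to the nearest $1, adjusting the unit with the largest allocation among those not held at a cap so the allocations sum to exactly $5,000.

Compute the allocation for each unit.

Floor area total: 18,685.
Proportional shares (ignoring caps): Unit PH2 535.19; Unit 2A 2,360.72; Unit 2C 282.85; Unit G1 1,040.41; Unit 1A 780.84.
Capped: Unit 2A ($1,020); residual $3,980 reallocated over remaining floor area 9,863.
Remaining shares: Unit PH2 807.06 → $807; Unit 2C 426.53 → $427; Unit G1 1,568.92 → $1,569; Unit 1A 1,177.496 → $1,177.

Unit PH2: $807 | Unit 2A: $1,020 | Unit 2C: $427 | Unit G1: $1,569 | Unit 1A: $1,177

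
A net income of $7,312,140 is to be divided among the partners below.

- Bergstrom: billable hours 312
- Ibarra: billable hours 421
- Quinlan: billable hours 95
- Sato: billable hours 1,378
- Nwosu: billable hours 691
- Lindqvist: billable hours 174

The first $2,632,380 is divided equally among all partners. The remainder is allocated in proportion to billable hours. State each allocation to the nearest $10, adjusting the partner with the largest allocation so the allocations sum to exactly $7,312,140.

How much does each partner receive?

Equal tier: $2,632,380 ÷ 6 = $438,730 apiece.
Remainder $4,679,760 by billable hours (total 3,071): Bergstrom 475,442.89 → $475,440; Ibarra 641,543.13 → $641,540; Quinlan 144,766.27 → $144,770; Sato 2,099,872.77 → $2,099,870; Nwosu 1,052,984.10 → $1,052,980; Lindqvist 265,150.84 → $265,150.
Rounding difference +$10 on remainder applied to Sato.
Totals: Bergstrom $438,730 + $475,440 = $914,170; Ibarra $438,730 + $641,540 = $1,080,270; Quinlan $438,730 + $144,770 = $583,500; Sato $438,730 + $2,099,880 = $2,538,610; Nwosu $438,730 + $1,052,980 = $1,491,710; Lindqvist $438,730 + $265,150 = $703,880.

Bergstrom: $914,170 | Ibarra: $1,080,270 | Quinlan: $583,500 | Sato: $2,538,610 | Nwosu: $1,491,710 | Lindqvist: $703,880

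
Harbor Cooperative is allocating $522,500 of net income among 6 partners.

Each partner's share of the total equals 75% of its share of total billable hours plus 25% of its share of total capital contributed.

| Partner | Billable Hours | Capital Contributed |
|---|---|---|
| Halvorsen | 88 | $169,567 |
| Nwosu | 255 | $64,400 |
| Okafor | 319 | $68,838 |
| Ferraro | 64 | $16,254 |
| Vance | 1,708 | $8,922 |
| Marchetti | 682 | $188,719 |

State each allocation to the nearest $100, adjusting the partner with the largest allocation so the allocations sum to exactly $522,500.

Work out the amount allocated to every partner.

Totals — billable hours 3,116, capital contributed 516,700.
Combined weights (75% billable hours + 25% capital contributed): Halvorsen 0.1032; Nwosu 0.0925; Okafor 0.1101; Ferraro 0.0233; Vance 0.4154; Marchetti 0.2555.
Raw shares: Halvorsen 53,934.67; Nwosu 48,350.08; Okafor 57,520.82; Ferraro 12,157.89; Vance 217,057.37; Marchetti 133,479.16.
After rounding ($100): Halvorsen $53,900; Nwosu $48,400; Okafor $57,500; Ferraro $12,200; Vance $217,100; Marchetti $133,500. Sum = $522,600.
Difference $522,500 − $522,600 = −$100 applied to largest allocation (Vance): Vance becomes $217,000.

Halvorsen: $53,900 · Nwosu: $48,400 · Okafor: $57,500 · Ferraro: $12,200 · Vance: $217,000 · Marchetti: $133,500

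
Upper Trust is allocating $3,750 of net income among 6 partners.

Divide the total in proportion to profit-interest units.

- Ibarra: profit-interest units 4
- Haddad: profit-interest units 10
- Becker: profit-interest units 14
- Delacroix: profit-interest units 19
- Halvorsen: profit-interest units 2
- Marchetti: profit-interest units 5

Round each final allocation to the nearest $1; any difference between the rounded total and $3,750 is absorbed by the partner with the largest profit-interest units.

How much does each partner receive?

Profit-interest units total: 4 + 10 + 14 + 19 + 2 + 5 = 54.
Unrounded shares: Ibarra 277.78; Haddad 694.44; Becker 972.22; Delacroix 1,319.44; Halvorsen 138.89; Marchetti 347.22.
After rounding ($1): Ibarra $278; Haddad $694; Becker $972; Delacroix $1,319; Halvorsen $139; Marchetti $347. Sum = $3,749.
Difference $3,750 − $3,749 = +$1 applied to largest profit-interest units (Delacroix): Delacroix becomes $1,320.

Ibarra: $278 · Haddad: $694 · Becker: $972 · Delacroix: $1,320 · Halvorsen: $139 · Marchetti: $347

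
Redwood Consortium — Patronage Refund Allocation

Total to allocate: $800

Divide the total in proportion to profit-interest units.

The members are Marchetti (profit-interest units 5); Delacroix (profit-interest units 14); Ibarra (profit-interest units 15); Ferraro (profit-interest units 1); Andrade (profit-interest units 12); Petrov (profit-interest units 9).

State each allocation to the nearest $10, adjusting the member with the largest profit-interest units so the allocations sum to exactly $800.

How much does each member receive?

Marchetti: $70 · Delacroix: $200 · Ibarra: $220 · Ferraro: $10 · Andrade: $170 · Petrov: $130

Sum of profit-interest units: 56.
Unrounded shares: Marchetti 5/56 × $800 = 71.43; Delacroix 14/56 × $800 = 200.00; Ibarra 15/56 × $800 = 214.29; Ferraro 1/56 × $800 = 14.29; Andrade 12/56 × $800 = 171.43; Petrov 9/56 × $800 = 128.57.
At nearest $10: Marchetti $70; Delacroix $200; Ibarra $210; Ferraro $10; Andrade $170; Petrov $130. Sum = $790.
Difference $800 − $790 = +$10 applied to largest profit-interest units (Ibarra): Ibarra becomes $220.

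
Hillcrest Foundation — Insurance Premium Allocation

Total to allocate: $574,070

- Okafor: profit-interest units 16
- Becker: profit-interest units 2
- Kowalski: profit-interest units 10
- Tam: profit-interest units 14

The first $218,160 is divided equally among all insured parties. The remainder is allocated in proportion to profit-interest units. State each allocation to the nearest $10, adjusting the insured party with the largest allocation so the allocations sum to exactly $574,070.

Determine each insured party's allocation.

Okafor: $190,120 | Becker: $71,490 | Kowalski: $139,280 | Tam: $173,180

Equal tier: $218,160 ÷ 4 = $54,540 apiece.
Remainder $355,910 by profit-interest units (total 42): Okafor 135,584.76 → $135,580; Becker 16,948.10 → $16,950; Kowalski 84,740.48 → $84,740; Tam 118,636.67 → $118,640.
Totals: Okafor $54,540 + $135,580 = $190,120; Becker $54,540 + $16,950 = $71,490; Kowalski $54,540 + $84,740 = $139,280; Tam $54,540 + $118,640 = $173,180.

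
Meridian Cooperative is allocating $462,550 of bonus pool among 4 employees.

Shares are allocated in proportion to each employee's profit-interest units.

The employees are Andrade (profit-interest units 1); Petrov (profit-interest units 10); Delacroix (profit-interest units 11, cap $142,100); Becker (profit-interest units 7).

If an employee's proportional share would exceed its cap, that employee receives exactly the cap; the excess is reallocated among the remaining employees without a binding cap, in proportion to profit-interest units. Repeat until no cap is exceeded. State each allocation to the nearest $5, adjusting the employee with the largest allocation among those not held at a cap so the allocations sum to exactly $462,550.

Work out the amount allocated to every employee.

Profit-interest units total: 29.
Unconstrained shares: Andrade 15,950.00; Petrov 159,500.00; Delacroix 175,450.00; Becker 111,650.00.
Capped: Delacroix ($142,100); remaining pool $320,450 reallocated over remaining profit-interest units 18.
Shares after redistribution: Andrade 17,802.78 → $17,805; Petrov 178,027.78 → $178,030; Becker 124,619.44 → $124,620.
Rounding difference −$5 applied to Petrov → $178,025.

Andrade: $17,805; Petrov: $178,025; Delacroix: $142,100; Becker: $124,620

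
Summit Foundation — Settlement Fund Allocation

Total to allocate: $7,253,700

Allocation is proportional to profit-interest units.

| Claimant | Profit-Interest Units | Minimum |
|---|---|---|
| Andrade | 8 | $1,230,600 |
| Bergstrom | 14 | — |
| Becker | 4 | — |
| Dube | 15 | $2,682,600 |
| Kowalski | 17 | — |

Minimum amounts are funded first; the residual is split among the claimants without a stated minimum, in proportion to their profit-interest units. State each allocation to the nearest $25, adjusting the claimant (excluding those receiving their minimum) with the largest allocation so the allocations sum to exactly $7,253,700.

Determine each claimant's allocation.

Guaranteed amounts: Andrade $1,230,600; Dube $2,682,600. Remaining pool $3,340,500.
Remaining pool split over remaining profit-interest units 35: Bergstrom 1,336,200.00 → $1,336,200; Becker 381,771.43 → $381,775; Kowalski 1,622,528.57 → $1,622,525.

Andrade: $1,230,600; Bergstrom: $1,336,200; Becker: $381,775; Dube: $2,682,600; Kowalski: $1,622,525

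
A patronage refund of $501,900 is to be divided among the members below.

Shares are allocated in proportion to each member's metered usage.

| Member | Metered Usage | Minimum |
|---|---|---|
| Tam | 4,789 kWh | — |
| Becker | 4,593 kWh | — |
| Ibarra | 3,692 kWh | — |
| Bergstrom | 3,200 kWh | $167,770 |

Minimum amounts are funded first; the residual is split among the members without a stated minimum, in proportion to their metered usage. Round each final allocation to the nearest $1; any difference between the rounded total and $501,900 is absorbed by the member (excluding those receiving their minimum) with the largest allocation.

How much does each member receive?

Tam: $122,391 · Becker: $117,383 · Ibarra: $94,356 · Bergstrom: $167,770

Fund the minimums — Bergstrom $167,770. Remaining pool $334,130.
Remaining pool split over remaining metered usage 13,074: Tam 122,391.66 → $122,392; Becker 117,382.52 → $117,383; Ibarra 94,355.82 → $94,356.
Rounding difference −$1 applied to Tam → $122,391.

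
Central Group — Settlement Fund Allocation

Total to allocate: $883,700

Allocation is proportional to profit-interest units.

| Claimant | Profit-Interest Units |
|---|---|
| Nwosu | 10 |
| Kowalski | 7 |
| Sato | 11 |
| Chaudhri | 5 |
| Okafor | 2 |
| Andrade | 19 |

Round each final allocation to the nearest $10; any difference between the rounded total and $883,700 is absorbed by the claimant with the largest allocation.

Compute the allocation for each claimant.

Nwosu: $163,650; Kowalski: $114,550; Sato: $180,010; Chaudhri: $81,820; Okafor: $32,730; Andrade: $310,940

Combined profit-interest units = 54.
Unrounded shares: Nwosu 10/54 × $883,700 = 163,648.15; Kowalski 7/54 × $883,700 = 114,553.70; Sato 11/54 × $883,700 = 180,012.96; Chaudhri 5/54 × $883,700 = 81,824.07; Okafor 2/54 × $883,700 = 32,729.63; Andrade 19/54 × $883,700 = 310,931.48.
Rounded to nearest $10: Nwosu $163,650; Kowalski $114,550; Sato $180,010; Chaudhri $81,820; Okafor $32,730; Andrade $310,930. Sum = $883,690.
Difference $883,700 − $883,690 = +$10 applied to largest allocation (Andrade): Andrade becomes $310,940.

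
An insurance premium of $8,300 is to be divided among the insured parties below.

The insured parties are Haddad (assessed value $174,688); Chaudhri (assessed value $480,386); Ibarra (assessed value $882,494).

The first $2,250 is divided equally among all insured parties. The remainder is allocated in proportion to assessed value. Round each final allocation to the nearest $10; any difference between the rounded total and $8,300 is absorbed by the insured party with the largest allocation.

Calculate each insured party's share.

First tranche $2,250 split equally: $750 each.
Remainder $6,050 by assessed value (total 1,537,568): Haddad 687.36 → $690; Chaudhri 1,890.22 → $1,890; Ibarra 3,472.42 → $3,470.
Totals: Haddad $750 + $690 = $1,440; Chaudhri $750 + $1,890 = $2,640; Ibarra $750 + $3,470 = $4,220.

Haddad: $1,440 | Chaudhri: $2,640 | Ibarra: $4,220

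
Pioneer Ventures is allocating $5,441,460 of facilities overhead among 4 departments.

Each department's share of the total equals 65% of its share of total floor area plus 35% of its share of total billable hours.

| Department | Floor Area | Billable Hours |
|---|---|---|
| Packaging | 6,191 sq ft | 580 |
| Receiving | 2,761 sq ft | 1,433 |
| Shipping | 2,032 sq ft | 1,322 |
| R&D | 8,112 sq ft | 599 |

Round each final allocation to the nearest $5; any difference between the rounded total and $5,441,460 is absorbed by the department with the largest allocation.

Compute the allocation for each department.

Floor area total 19,096; billable hours total 3,934.
Blended shares (65% floor area + 35% billable hours): Packaging 0.2623; Receiving 0.2215; Shipping 0.1868; R&D 0.3294.
Pro-rata amounts: Packaging 1,427,480.17; Receiving 1,205,128.41; Shipping 1,016,366.65; R&D 1,792,484.77.
At nearest $5: Packaging $1,427,480; Receiving $1,205,130; Shipping $1,016,365; R&D $1,792,485. Sum = $5,441,460.
No rounding difference to absorb.

Packaging: $1,427,480 · Receiving: $1,205,130 · Shipping: $1,016,365 · R&D: $1,792,485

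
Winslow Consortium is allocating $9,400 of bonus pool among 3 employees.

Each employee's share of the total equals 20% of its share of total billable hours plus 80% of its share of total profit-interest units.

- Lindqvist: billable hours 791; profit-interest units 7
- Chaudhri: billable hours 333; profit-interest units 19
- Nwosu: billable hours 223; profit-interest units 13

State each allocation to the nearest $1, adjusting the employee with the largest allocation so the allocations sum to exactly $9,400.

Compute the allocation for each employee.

Lindqvist: $2,454 · Chaudhri: $4,128 · Nwosu: $2,818

Billable hours total 1,347; profit-interest units total 39.
Composite weights (20% billable hours + 80% profit-interest units): Lindqvist 0.2610; Chaudhri 0.4392; Nwosu 0.2998.
Unrounded shares: Lindqvist 2,453.74; Chaudhri 4,128.36; Nwosu 2,817.91.
At nearest $1: Lindqvist $2,454; Chaudhri $4,128; Nwosu $2,818. Sum = $9,400.
No rounding difference to absorb.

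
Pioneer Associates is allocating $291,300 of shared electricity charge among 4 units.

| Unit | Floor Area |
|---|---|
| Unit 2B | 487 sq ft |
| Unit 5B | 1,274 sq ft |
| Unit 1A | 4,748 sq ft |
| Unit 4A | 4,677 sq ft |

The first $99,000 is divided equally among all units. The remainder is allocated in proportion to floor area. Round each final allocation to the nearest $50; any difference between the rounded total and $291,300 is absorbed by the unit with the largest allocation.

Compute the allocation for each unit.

First tranche $99,000 split equally: $24,750 each.
Remainder $192,300 by floor area (total 11,186): Unit 2B 8,372.08 → $8,350; Unit 5B 21,901.50 → $21,900; Unit 1A 81,623.49 → $81,600; Unit 4A 80,402.92 → $80,400.
Rounding difference +$50 on remainder applied to Unit 1A.
Totals: Unit 2B $24,750 + $8,350 = $33,100; Unit 5B $24,750 + $21,900 = $46,650; Unit 1A $24,750 + $81,650 = $106,400; Unit 4A $24,750 + $80,400 = $105,150.

Unit 2B: $33,100; Unit 5B: $46,650; Unit 1A: $106,400; Unit 4A: $105,150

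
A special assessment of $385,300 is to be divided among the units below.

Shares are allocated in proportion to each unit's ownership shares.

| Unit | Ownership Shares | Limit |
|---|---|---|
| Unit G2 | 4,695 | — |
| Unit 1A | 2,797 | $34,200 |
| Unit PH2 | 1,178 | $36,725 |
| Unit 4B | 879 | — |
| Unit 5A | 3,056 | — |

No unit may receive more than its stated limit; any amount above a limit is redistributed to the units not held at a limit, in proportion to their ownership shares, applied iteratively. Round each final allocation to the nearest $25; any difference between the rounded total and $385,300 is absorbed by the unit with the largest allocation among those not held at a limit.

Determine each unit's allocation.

Unit G2: $171,025 · Unit 1A: $34,200 · Unit PH2: $36,725 · Unit 4B: $32,025 · Unit 5A: $111,325

Ownership shares total: 12,605.
Pro-rata shares before constraints: Unit G2 143,513.17; Unit 1A 85,496.56; Unit PH2 36,008.20; Unit 4B 26,868.60; Unit 5A 93,413.47.
Capped: Unit 1A ($34,200); residual $351,100 reallocated over remaining ownership shares 9,808.
Capped: Unit PH2 ($36,725); residual $314,375 reallocated over remaining ownership shares 8,630.
Remaining shares: Unit G2 171,030.20 → $171,025; Unit 4B 32,020.35 → $32,025; Unit 5A 111,324.45 → $111,325.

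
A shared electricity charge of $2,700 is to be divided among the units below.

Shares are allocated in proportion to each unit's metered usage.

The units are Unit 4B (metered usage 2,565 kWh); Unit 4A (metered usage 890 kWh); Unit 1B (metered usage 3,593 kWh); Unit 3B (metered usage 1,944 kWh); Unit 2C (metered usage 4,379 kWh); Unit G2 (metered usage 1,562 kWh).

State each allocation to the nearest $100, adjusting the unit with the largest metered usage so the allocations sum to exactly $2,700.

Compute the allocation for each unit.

Metered usage total: 14,933.
Unrounded shares: Unit 4B 2,565/14,933 × $2,700 = 463.77; Unit 4A 890/14,933 × $2,700 = 160.92; Unit 1B 3,593/14,933 × $2,700 = 649.64; Unit 3B 1,944/14,933 × $2,700 = 351.49; Unit 2C 4,379/14,933 × $2,700 = 791.76; Unit G2 1,562/14,933 × $2,700 = 282.42.
At nearest $100: Unit 4B $500; Unit 4A $200; Unit 1B $600; Unit 3B $400; Unit 2C $800; Unit G2 $300. Sum = $2,800.
Difference $2,700 − $2,800 = −$100 applied to largest metered usage (Unit 2C): Unit 2C becomes $700.

Unit 4B: $500; Unit 4A: $200; Unit 1B: $600; Unit 3B: $400; Unit 2C: $700; Unit G2: $300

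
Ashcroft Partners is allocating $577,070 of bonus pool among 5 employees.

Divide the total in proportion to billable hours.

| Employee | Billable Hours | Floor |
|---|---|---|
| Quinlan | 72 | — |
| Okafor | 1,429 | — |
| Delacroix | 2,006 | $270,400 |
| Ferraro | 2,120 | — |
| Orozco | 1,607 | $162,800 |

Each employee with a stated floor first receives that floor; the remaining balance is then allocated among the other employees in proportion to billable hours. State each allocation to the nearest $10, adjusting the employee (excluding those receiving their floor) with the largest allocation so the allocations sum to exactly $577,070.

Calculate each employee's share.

Quinlan: $2,860; Okafor: $56,780; Delacroix: $270,400; Ferraro: $84,230; Orozco: $162,800

Minimums first: Delacroix $270,400; Orozco $162,800. Balance $143,870.
Balance split over remaining billable hours 3,621: Quinlan 2,860.71 → $2,860; Okafor 56,777.20 → $56,780; Ferraro 84,232.09 → $84,230.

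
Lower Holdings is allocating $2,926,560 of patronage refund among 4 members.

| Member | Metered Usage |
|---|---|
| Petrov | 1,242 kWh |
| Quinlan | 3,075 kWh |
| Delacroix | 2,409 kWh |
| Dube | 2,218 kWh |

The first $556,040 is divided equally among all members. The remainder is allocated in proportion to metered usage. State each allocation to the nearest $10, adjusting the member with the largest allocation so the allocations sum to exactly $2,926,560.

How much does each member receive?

Petrov: $468,190 | Quinlan: $954,010 | Delacroix: $777,490 | Dube: $726,870

First tranche $556,040 split equally: $139,010 each.
Remainder $2,370,520 by metered usage (total 8,944): Petrov 329,179.99 → $329,180; Quinlan 814,998.77 → $815,000; Delacroix 638,481.96 → $638,480; Dube 587,859.28 → $587,860.
Totals: Petrov $139,010 + $329,180 = $468,190; Quinlan $139,010 + $815,000 = $954,010; Delacroix $139,010 + $638,480 = $777,490; Dube $139,010 + $587,860 = $726,870.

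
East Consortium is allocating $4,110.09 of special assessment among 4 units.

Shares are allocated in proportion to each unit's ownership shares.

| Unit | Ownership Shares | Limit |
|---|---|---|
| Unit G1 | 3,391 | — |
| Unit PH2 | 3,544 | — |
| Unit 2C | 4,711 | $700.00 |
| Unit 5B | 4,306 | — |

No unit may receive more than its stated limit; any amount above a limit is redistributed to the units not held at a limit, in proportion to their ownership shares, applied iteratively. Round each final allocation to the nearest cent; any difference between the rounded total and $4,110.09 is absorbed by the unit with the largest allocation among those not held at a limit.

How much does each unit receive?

Unit G1: $1,028.70 · Unit PH2: $1,075.11 · Unit 2C: $700.00 · Unit 5B: $1,306.28

Ownership shares total: 15,952.
Proportional shares (ignoring caps): Unit G1 873.7033; Unit PH2 913.1243; Unit 2C 1,213.8060; Unit 5B 1,109.4563.
Cap binds for Unit 2C ($700.00); remaining pool $3,410.09 reallocated over remaining ownership shares 11,241.
Shares after redistribution: Unit G1 1,028.6999 → $1,028.70; Unit PH2 1,075.1142 → $1,075.11; Unit 5B 1,306.2759 → $1,306.28.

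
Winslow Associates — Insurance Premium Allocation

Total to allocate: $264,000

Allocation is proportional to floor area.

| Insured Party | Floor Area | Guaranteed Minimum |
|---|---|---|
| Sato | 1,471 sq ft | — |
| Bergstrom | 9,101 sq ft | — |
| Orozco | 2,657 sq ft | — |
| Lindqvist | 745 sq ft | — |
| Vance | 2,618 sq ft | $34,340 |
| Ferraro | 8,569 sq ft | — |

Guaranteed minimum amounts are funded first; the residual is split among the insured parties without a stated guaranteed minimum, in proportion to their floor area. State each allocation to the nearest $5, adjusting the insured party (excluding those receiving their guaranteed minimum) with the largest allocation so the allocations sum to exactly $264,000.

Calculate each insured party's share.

Sato: $14,985 · Bergstrom: $92,715 · Orozco: $27,070 · Lindqvist: $7,590 · Vance: $34,340 · Ferraro: $87,300

Fund the minimums — Vance $34,340. Balance $229,660.
Balance split over remaining floor area 22,543: Sato 14,986.02 → $14,985; Bergstrom 92,717.72 → $92,720; Orozco 27,068.56 → $27,070; Lindqvist 7,589.79 → $7,590; Ferraro 87,297.90 → $87,300.
Rounding difference −$5 applied to Bergstrom → $92,715.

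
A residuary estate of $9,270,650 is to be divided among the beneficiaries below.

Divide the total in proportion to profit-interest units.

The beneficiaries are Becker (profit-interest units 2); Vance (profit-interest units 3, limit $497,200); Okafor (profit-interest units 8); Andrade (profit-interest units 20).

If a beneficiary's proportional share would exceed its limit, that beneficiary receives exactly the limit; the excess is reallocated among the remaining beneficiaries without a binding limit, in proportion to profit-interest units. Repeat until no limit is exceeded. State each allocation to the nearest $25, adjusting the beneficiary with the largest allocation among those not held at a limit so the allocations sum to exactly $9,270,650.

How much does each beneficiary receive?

Total profit-interest units = 33.
Proportional shares (ignoring caps): Becker 561,857.58; Vance 842,786.36; Okafor 2,247,430.30; Andrade 5,618,575.76.
Held at cap: Vance ($497,200); remaining pool $8,773,450 reallocated over remaining profit-interest units 30.
Remaining shares: Becker 584,896.67 → $584,900; Okafor 2,339,586.67 → $2,339,575; Andrade 5,848,966.67 → $5,848,975.

Becker: $584,900 · Vance: $497,200 · Okafor: $2,339,575 · Andrade: $5,848,975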